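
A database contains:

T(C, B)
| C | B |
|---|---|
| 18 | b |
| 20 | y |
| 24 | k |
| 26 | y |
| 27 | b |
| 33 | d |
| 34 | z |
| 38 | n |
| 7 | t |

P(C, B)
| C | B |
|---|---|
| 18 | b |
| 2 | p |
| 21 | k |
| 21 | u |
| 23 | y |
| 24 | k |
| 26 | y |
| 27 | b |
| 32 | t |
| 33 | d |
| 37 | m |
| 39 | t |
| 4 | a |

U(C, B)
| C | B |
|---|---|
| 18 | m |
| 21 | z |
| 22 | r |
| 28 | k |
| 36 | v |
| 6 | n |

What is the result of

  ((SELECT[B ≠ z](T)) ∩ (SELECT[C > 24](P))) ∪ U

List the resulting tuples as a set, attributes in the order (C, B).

{(18, m), (21, z), (22, r), (26, y), (27, b), (28, k), (33, d), (36, v), (6, n)}

Apply σ_{B ≠ z}; surviving tuples: {(18, b), (20, y), (24, k), (26, y), (27, b), (33, d), (38, n), (7, t)}
Apply σ_{C > 24}; surviving tuples: {(26, y), (27, b), (32, t), (33, d), (37, m), (39, t)}
Taking the intersection: {(26, y), (27, b), (33, d)}
Taking the union: {(18, m), (21, z), (22, r), (26, y), (27, b), (28, k), (33, d), (36, v), (6, n)}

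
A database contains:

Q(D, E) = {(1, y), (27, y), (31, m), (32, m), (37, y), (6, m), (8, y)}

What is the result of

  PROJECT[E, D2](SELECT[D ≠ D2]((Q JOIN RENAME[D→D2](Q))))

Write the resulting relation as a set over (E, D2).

ρ[D→D2]: schema becomes (D2, E); tuples unchanged.
Joining Q and RENAME[D→D2](Q) on E yields {(1, y, 1), (1, y, 27), (1, y, 37), (1, y, 8), (27, y, 1), (27, y, 27), (27, y, 37), (27, y, 8), (31, m, 31), (31, m, 32), (31, m, 6), (32, m, 31), (32, m, 32), (32, m, 6), (37, y, 1), (37, y, 27), (37, y, 37), (37, y, 8), (6, m, 31), (6, m, 32), (6, m, 6), (8, y, 1), (8, y, 27), (8, y, 37), (8, y, 8)}.
σ[D ≠ D2]: keep tuples satisfying D ≠ D2 → {(1, y, 27), (1, y, 37), (1, y, 8), (27, y, 1), (27, y, 37), (27, y, 8), (31, m, 32), (31, m, 6), (32, m, 31), (32, m, 6), (37, y, 1), (37, y, 27), (37, y, 8), (6, m, 31), (6, m, 32), (8, y, 1), (8, y, 27), (8, y, 37)}
π_{E, D2} gives {(m, 31), (m, 32), (m, 6), (y, 1), (y, 27), (y, 37), (y, 8)} (11 duplicate(s) eliminated).

{(m, 31), (m, 32), (m, 6), (y, 1), (y, 27), (y, 37), (y, 8)}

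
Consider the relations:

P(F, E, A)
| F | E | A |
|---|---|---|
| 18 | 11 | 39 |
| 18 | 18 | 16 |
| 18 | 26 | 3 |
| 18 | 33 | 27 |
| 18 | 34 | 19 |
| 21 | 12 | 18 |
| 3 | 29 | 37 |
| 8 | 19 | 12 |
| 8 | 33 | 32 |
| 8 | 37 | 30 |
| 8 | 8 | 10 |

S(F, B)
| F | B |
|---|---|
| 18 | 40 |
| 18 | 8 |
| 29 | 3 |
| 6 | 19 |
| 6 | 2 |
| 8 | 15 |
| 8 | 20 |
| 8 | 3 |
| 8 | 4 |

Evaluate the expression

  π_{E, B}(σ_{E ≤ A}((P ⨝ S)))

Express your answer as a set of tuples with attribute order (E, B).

{(11, 40), (11, 8), (8, 15), (8, 20), (8, 3), (8, 4)}

P ⋈ S (natural join on F): {(18, 11, 39, 40), (18, 11, 39, 8), (18, 18, 16, 40), (18, 18, 16, 8), (18, 26, 3, 40), (18, 26, 3, 8), (18, 33, 27, 40), (18, 33, 27, 8), (18, 34, 19, 40), (18, 34, 19, 8), (8, 19, 12, 15), (8, 19, 12, 20), (8, 19, 12, 3), (8, 19, 12, 4), (8, 33, 32, 15), (8, 33, 32, 20), (8, 33, 32, 3), (8, 33, 32, 4), (8, 37, 30, 15), (8, 37, 30, 20), (8, 37, 30, 3), (8, 37, 30, 4), (8, 8, 10, 15), (8, 8, 10, 20), (8, 8, 10, 3), (8, 8, 10, 4)}
σ[E ≤ A]: keep tuples satisfying E ≤ A → {(18, 11, 39, 40), (18, 11, 39, 8), (8, 8, 10, 15), (8, 8, 10, 20), (8, 8, 10, 3), (8, 8, 10, 4)}
π[E, B]: project onto (E, B) → {(11, 40), (11, 8), (8, 15), (8, 20), (8, 3), (8, 4)}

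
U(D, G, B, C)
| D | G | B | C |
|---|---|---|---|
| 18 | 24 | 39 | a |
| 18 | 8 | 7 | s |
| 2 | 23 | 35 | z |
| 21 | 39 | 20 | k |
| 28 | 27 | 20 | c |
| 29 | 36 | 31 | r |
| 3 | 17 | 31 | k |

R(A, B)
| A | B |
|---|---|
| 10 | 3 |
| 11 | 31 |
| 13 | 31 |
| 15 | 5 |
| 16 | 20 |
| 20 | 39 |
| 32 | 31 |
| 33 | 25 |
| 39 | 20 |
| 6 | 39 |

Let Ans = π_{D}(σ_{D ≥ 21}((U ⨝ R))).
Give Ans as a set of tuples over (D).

{21, 28, 29}

Joining U and R on B yields {(18, 24, 39, a, 20), (18, 24, 39, a, 6), (21, 39, 20, k, 16), (21, 39, 20, k, 39), (28, 27, 20, c, 16), (28, 27, 20, c, 39), (29, 36, 31, r, 11), (29, 36, 31, r, 13), (29, 36, 31, r, 32), (3, 17, 31, k, 11), (3, 17, 31, k, 13), (3, 17, 31, k, 32)}.
Filtering on D ≥ 21 leaves {(21, 39, 20, k, 16), (21, 39, 20, k, 39), (28, 27, 20, c, 16), (28, 27, 20, c, 39), (29, 36, 31, r, 11), (29, 36, 31, r, 13), (29, 36, 31, r, 32)}.
Keep only column(s) D (4 duplicate(s) eliminated): {21, 28, 29}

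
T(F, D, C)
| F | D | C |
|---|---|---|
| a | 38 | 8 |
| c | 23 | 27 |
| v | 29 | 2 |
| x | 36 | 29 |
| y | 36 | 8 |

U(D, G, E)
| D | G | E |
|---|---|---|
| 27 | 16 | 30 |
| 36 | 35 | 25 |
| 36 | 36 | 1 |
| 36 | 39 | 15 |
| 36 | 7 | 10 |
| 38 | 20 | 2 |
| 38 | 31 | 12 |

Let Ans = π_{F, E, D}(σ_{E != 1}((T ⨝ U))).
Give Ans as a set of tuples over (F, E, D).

{(a, 12, 38), (a, 2, 38), (x, 10, 36), (x, 15, 36), (x, 25, 36), (y, 10, 36), (y, 15, 36), (y, 25, 36)}

T ⋈ U (natural join on D): {(a, 38, 8, 20, 2), (a, 38, 8, 31, 12), (x, 36, 29, 35, 25), (x, 36, 29, 36, 1), (x, 36, 29, 39, 15), (x, 36, 29, 7, 10), (y, 36, 8, 35, 25), (y, 36, 8, 36, 1), (y, 36, 8, 39, 15), (y, 36, 8, 7, 10)}
Selection E != 1: {(a, 38, 8, 20, 2), (a, 38, 8, 31, 12), (x, 36, 29, 35, 25), (x, 36, 29, 39, 15), (x, 36, 29, 7, 10), (y, 36, 8, 35, 25), (y, 36, 8, 39, 15), (y, 36, 8, 7, 10)}
Projecting to F, E, D: {(a, 12, 38), (a, 2, 38), (x, 10, 36), (x, 15, 36), (x, 25, 36), (y, 10, 36), (y, 15, 36), (y, 25, 36)}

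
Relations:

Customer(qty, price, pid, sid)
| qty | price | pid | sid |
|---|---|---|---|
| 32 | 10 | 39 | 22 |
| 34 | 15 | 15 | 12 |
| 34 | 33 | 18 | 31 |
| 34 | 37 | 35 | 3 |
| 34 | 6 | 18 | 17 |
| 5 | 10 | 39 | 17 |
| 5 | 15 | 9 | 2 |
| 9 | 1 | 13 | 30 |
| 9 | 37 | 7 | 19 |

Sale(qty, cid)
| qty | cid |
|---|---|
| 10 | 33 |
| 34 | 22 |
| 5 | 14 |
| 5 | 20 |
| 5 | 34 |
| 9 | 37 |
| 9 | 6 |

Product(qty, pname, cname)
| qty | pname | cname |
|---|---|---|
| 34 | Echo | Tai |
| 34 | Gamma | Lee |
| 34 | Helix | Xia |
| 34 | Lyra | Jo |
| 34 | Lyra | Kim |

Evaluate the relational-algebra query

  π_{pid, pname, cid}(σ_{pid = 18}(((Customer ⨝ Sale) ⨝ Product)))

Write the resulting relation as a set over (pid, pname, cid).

Joining Customer and Sale on qty yields {(34, 15, 15, 12, 22), (34, 33, 18, 31, 22), (34, 37, 35, 3, 22), (34, 6, 18, 17, 22), (5, 10, 39, 17, 14), (5, 10, 39, 17, 20), (5, 10, 39, 17, 34), (5, 15, 9, 2, 14), (5, 15, 9, 2, 20), (5, 15, 9, 2, 34), (9, 1, 13, 30, 37), (9, 1, 13, 30, 6), (9, 37, 7, 19, 37), (9, 37, 7, 19, 6)}.
Joining (Customer ⨝ Sale) and Product on qty yields {(34, 15, 15, 12, 22, Echo, Tai), (34, 15, 15, 12, 22, Gamma, Lee), (34, 15, 15, 12, 22, Helix, Xia), (34, 15, 15, 12, 22, Lyra, Jo), (34, 15, 15, 12, 22, Lyra, Kim), (34, 33, 18, 31, 22, Echo, Tai), (34, 33, 18, 31, 22, Gamma, Lee), (34, 33, 18, 31, 22, Helix, Xia), (34, 33, 18, 31, 22, Lyra, Jo), (34, 33, 18, 31, 22, Lyra, Kim), (34, 37, 35, 3, 22, Echo, Tai), (34, 37, 35, 3, 22, Gamma, Lee), (34, 37, 35, 3, 22, Helix, Xia), (34, 37, 35, 3, 22, Lyra, Jo), (34, 37, 35, 3, 22, Lyra, Kim), (34, 6, 18, 17, 22, Echo, Tai), (34, 6, 18, 17, 22, Gamma, Lee), (34, 6, 18, 17, 22, Helix, Xia), (34, 6, 18, 17, 22, Lyra, Jo), (34, 6, 18, 17, 22, Lyra, Kim)}.
Selection pid = 18: {(34, 33, 18, 31, 22, Echo, Tai), (34, 33, 18, 31, 22, Gamma, Lee), (34, 33, 18, 31, 22, Helix, Xia), (34, 33, 18, 31, 22, Lyra, Jo), (34, 33, 18, 31, 22, Lyra, Kim), (34, 6, 18, 17, 22, Echo, Tai), (34, 6, 18, 17, 22, Gamma, Lee), (34, 6, 18, 17, 22, Helix, Xia), (34, 6, 18, 17, 22, Lyra, Jo), (34, 6, 18, 17, 22, Lyra, Kim)}
π[pid, pname, cid]: project onto (pid, pname, cid) (6 duplicate(s) eliminated) → {(18, Echo, 22), (18, Gamma, 22), (18, Helix, 22), (18, Lyra, 22)}

{(18, Echo, 22), (18, Gamma, 22), (18, Helix, 22), (18, Lyra, 22)}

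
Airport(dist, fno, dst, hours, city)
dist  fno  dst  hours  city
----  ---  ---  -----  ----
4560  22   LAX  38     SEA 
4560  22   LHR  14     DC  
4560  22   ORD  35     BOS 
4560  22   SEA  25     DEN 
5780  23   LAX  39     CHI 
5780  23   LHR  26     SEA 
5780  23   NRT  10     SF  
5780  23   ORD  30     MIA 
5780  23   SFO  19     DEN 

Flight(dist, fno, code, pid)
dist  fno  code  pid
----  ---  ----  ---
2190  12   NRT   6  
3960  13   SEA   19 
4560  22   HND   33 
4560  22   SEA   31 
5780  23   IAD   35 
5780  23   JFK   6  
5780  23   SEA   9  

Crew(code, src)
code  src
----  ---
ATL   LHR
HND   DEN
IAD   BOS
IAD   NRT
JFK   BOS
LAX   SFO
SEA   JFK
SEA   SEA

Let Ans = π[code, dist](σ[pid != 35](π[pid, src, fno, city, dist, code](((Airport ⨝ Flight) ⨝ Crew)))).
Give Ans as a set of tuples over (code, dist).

{(HND, 4560), (JFK, 5780), (SEA, 4560), (SEA, 5780)}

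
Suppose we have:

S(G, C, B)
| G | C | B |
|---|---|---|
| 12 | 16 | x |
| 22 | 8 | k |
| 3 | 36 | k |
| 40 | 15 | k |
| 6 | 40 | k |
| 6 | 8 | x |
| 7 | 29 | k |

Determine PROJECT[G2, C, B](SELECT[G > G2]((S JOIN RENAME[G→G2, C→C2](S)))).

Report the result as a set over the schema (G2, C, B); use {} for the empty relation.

ρ[G→G2, C→C2]: schema becomes (G2, C2, B); tuples unchanged.
Joining S and RENAME[G→G2, C→C2](S) on B yields {(12, 16, x, 12, 16), (12, 16, x, 6, 8), (22, 8, k, 22, 8), (22, 8, k, 3, 36), (22, 8, k, 40, 15), (22, 8, k, 6, 40), (22, 8, k, 7, 29), (3, 36, k, 22, 8), (3, 36, k, 3, 36), (3, 36, k, 40, 15), (3, 36, k, 6, 40), (3, 36, k, 7, 29), (40, 15, k, 22, 8), (40, 15, k, 3, 36), (40, 15, k, 40, 15), (40, 15, k, 6, 40), (40, 15, k, 7, 29), (6, 40, k, 22, 8), (6, 40, k, 3, 36), (6, 40, k, 40, 15), (6, 40, k, 6, 40), (6, 40, k, 7, 29), (6, 8, x, 12, 16), (6, 8, x, 6, 8), (7, 29, k, 22, 8), (7, 29, k, 3, 36), (7, 29, k, 40, 15), (7, 29, k, 6, 40), (7, 29, k, 7, 29)}.
σ[G > G2]: keep tuples satisfying G > G2 → {(12, 16, x, 6, 8), (22, 8, k, 3, 36), (22, 8, k, 6, 40), (22, 8, k, 7, 29), (40, 15, k, 22, 8), (40, 15, k, 3, 36), (40, 15, k, 6, 40), (40, 15, k, 7, 29), (6, 40, k, 3, 36), (7, 29, k, 3, 36), (7, 29, k, 6, 40)}
π_{G2, C, B} gives {(22, 15, k), (3, 15, k), (3, 29, k), (3, 40, k), (3, 8, k), (6, 15, k), (6, 16, x), (6, 29, k), (6, 8, k), (7, 15, k), (7, 8, k)}.

{(22, 15, k), (3, 15, k), (3, 29, k), (3, 40, k), (3, 8, k), (6, 15, k), (6, 16, x), (6, 29, k), (6, 8, k), (7, 15, k), (7, 8, k)}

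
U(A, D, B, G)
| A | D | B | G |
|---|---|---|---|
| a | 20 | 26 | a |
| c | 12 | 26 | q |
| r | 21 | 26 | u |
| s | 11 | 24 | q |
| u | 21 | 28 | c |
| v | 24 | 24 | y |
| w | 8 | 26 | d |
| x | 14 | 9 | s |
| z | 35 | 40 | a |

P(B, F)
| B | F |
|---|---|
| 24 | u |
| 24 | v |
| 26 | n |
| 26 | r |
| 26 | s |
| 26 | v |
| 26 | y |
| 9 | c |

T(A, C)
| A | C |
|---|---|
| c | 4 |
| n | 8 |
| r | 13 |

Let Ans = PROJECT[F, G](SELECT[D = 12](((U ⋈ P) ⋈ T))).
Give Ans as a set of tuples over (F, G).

U ⋈ P (natural join on B): {(a, 20, 26, a, n), (a, 20, 26, a, r), (a, 20, 26, a, s), (a, 20, 26, a, v), (a, 20, 26, a, y), (c, 12, 26, q, n), (c, 12, 26, q, r), (c, 12, 26, q, s), (c, 12, 26, q, v), (c, 12, 26, q, y), (r, 21, 26, u, n), (r, 21, 26, u, r), (r, 21, 26, u, s), (r, 21, 26, u, v), (r, 21, 26, u, y), (s, 11, 24, q, u), (s, 11, 24, q, v), (v, 24, 24, y, u), (v, 24, 24, y, v), (w, 8, 26, d, n), (w, 8, 26, d, r), (w, 8, 26, d, s), (w, 8, 26, d, v), (w, 8, 26, d, y), (x, 14, 9, s, c)}
(U ⋈ P) ⋈ T (natural join on A): {(c, 12, 26, q, n, 4), (c, 12, 26, q, r, 4), (c, 12, 26, q, s, 4), (c, 12, 26, q, v, 4), (c, 12, 26, q, y, 4), (r, 21, 26, u, n, 13), (r, 21, 26, u, r, 13), (r, 21, 26, u, s, 13), (r, 21, 26, u, v, 13), (r, 21, 26, u, y, 13)}
Selection D = 12: {(c, 12, 26, q, n, 4), (c, 12, 26, q, r, 4), (c, 12, 26, q, s, 4), (c, 12, 26, q, v, 4), (c, 12, 26, q, y, 4)}
π_{F, G} gives {(n, q), (r, q), (s, q), (v, q), (y, q)}.

{(n, q), (r, q), (s, q), (v, q), (y, q)}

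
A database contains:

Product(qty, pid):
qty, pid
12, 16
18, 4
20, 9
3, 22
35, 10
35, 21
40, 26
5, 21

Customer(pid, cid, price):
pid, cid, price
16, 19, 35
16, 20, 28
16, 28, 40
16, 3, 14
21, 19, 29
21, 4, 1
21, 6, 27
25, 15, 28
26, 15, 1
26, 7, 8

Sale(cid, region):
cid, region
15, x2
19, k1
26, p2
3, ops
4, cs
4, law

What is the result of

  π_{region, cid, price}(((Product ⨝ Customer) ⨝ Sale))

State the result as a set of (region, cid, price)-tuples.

Product ⋈ Customer (natural join on pid): {(12, 16, 19, 35), (12, 16, 20, 28), (12, 16, 28, 40), (12, 16, 3, 14), (35, 21, 19, 29), (35, 21, 4, 1), (35, 21, 6, 27), (40, 26, 15, 1), (40, 26, 7, 8), (5, 21, 19, 29), (5, 21, 4, 1), (5, 21, 6, 27)}
(Product ⨝ Customer) ⋈ Sale (natural join on cid): {(12, 16, 19, 35, k1), (12, 16, 3, 14, ops), (35, 21, 19, 29, k1), (35, 21, 4, 1, cs), (35, 21, 4, 1, law), (40, 26, 15, 1, x2), (5, 21, 19, 29, k1), (5, 21, 4, 1, cs), (5, 21, 4, 1, law)}
Projecting to region, cid, price (3 duplicate(s) eliminated): {(cs, 4, 1), (k1, 19, 29), (k1, 19, 35), (law, 4, 1), (ops, 3, 14), (x2, 15, 1)}

{(cs, 4, 1), (k1, 19, 29), (k1, 19, 35), (law, 4, 1), (ops, 3, 14), (x2, 15, 1)}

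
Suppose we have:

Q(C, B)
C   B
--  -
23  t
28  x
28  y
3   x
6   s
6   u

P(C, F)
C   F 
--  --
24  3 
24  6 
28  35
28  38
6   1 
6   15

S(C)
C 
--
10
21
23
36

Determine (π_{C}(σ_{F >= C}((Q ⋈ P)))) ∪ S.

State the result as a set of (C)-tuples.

Joining Q and P on C yields {(28, x, 35), (28, x, 38), (28, y, 35), (28, y, 38), (6, s, 1), (6, s, 15), (6, u, 1), (6, u, 15)}.
Selection F >= C: {(28, x, 35), (28, x, 38), (28, y, 35), (28, y, 38), (6, s, 15), (6, u, 15)}
π[C]: project onto (C) (4 duplicate(s) eliminated) → {28, 6}
Set union of the two operands is {10, 21, 23, 28, 36, 6}.

{10, 21, 23, 28, 36, 6}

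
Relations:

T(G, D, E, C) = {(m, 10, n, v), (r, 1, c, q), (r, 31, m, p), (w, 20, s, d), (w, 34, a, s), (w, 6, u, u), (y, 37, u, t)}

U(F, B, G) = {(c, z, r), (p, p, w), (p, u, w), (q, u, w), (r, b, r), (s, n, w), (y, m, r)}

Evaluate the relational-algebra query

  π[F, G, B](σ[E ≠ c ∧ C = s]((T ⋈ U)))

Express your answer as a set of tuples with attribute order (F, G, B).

Natural join on G: {(r, 1, c, q, c, z), (r, 1, c, q, r, b), (r, 1, c, q, y, m), (r, 31, m, p, c, z), (r, 31, m, p, r, b), (r, 31, m, p, y, m), (w, 20, s, d, p, p), (w, 20, s, d, p, u), (w, 20, s, d, q, u), (w, 20, s, d, s, n), (w, 34, a, s, p, p), (w, 34, a, s, p, u), (w, 34, a, s, q, u), (w, 34, a, s, s, n), (w, 6, u, u, p, p), (w, 6, u, u, p, u), (w, 6, u, u, q, u), (w, 6, u, u, s, n)}
Apply σ_{E ≠ c ∧ C = s}; surviving tuples: {(w, 34, a, s, p, p), (w, 34, a, s, p, u), (w, 34, a, s, q, u), (w, 34, a, s, s, n)}
π[F, G, B]: project onto (F, G, B) → {(p, w, p), (p, w, u), (q, w, u), (s, w, n)}

{(p, w, p), (p, w, u), (q, w, u), (s, w, n)}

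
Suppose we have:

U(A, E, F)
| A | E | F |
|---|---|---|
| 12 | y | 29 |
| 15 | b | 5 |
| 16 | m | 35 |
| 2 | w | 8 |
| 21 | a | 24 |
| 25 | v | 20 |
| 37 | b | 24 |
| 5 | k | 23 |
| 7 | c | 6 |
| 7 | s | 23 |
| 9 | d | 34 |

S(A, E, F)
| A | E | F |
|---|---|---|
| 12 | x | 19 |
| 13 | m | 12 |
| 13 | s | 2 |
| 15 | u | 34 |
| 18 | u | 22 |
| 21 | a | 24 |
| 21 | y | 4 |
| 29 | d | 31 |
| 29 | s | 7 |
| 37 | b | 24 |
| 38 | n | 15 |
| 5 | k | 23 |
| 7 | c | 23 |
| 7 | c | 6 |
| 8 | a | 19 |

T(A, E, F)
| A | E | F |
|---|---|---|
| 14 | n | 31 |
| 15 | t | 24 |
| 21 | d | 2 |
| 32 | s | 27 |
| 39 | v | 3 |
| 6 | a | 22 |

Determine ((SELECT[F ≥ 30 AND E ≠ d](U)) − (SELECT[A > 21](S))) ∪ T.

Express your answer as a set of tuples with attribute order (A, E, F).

Apply σ_{F ≥ 30 AND E ≠ d}; surviving tuples: {(16, m, 35)}
Apply σ_{A > 21}; surviving tuples: {(29, d, 31), (29, s, 7), (37, b, 24), (38, n, 15)}
Difference: {(16, m, 35)} with {(29, d, 31), (29, s, 7), (37, b, 24), (38, n, 15)} → {(16, m, 35)}
Union: {(16, m, 35)} with {(14, n, 31), (15, t, 24), (21, d, 2), (32, s, 27), (39, v, 3), (6, a, 22)} → {(14, n, 31), (15, t, 24), (16, m, 35), (21, d, 2), (32, s, 27), (39, v, 3), (6, a, 22)}

{(14, n, 31), (15, t, 24), (16, m, 35), (21, d, 2), (32, s, 27), (39, v, 3), (6, a, 22)}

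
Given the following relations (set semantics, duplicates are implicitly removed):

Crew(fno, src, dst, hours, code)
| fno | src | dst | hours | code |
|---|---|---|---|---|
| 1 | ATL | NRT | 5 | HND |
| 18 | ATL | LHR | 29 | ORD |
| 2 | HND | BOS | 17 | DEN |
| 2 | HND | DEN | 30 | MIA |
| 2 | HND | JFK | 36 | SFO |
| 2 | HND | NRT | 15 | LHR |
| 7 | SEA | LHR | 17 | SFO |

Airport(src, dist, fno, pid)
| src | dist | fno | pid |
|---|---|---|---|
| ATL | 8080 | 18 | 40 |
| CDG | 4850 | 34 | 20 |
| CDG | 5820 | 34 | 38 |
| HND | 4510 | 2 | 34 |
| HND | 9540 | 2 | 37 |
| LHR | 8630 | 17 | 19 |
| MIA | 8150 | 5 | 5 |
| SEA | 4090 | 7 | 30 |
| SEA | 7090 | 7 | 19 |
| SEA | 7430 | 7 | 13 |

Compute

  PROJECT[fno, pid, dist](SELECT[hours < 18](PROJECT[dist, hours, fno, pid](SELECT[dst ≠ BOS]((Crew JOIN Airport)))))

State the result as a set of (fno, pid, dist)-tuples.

Natural join on fno, src: {(18, ATL, LHR, 29, ORD, 8080, 40), (2, HND, BOS, 17, DEN, 4510, 34), (2, HND, BOS, 17, DEN, 9540, 37), (2, HND, DEN, 30, MIA, 4510, 34), (2, HND, DEN, 30, MIA, 9540, 37), (2, HND, JFK, 36, SFO, 4510, 34), (2, HND, JFK, 36, SFO, 9540, 37), (2, HND, NRT, 15, LHR, 4510, 34), (2, HND, NRT, 15, LHR, 9540, 37), (7, SEA, LHR, 17, SFO, 4090, 30), (7, SEA, LHR, 17, SFO, 7090, 19), (7, SEA, LHR, 17, SFO, 7430, 13)}
Selection dst ≠ BOS: {(18, ATL, LHR, 29, ORD, 8080, 40), (2, HND, DEN, 30, MIA, 4510, 34), (2, HND, DEN, 30, MIA, 9540, 37), (2, HND, JFK, 36, SFO, 4510, 34), (2, HND, JFK, 36, SFO, 9540, 37), (2, HND, NRT, 15, LHR, 4510, 34), (2, HND, NRT, 15, LHR, 9540, 37), (7, SEA, LHR, 17, SFO, 4090, 30), (7, SEA, LHR, 17, SFO, 7090, 19), (7, SEA, LHR, 17, SFO, 7430, 13)}
π[dist, hours, fno, pid]: project onto (dist, hours, fno, pid) → {(4090, 17, 7, 30), (4510, 15, 2, 34), (4510, 30, 2, 34), (4510, 36, 2, 34), (7090, 17, 7, 19), (7430, 17, 7, 13), (8080, 29, 18, 40), (9540, 15, 2, 37), (9540, 30, 2, 37), (9540, 36, 2, 37)}
Selection hours < 18: {(4090, 17, 7, 30), (4510, 15, 2, 34), (7090, 17, 7, 19), (7430, 17, 7, 13), (9540, 15, 2, 37)}
π[fno, pid, dist]: project onto (fno, pid, dist) → {(2, 34, 4510), (2, 37, 9540), (7, 13, 7430), (7, 19, 7090), (7, 30, 4090)}

{(2, 34, 4510), (2, 37, 9540), (7, 13, 7430), (7, 19, 7090), (7, 30, 4090)}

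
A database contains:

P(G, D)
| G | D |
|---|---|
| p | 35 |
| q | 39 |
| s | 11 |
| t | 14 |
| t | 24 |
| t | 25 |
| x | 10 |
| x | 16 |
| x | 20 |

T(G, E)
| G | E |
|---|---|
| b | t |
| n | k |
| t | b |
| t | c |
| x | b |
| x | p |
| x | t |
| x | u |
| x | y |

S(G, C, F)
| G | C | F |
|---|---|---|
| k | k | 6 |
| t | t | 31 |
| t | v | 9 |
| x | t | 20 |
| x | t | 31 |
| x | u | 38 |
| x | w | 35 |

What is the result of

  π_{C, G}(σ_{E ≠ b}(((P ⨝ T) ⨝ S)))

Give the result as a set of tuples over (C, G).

P ⋈ T (natural join on G): {(t, 14, b), (t, 14, c), (t, 24, b), (t, 24, c), (t, 25, b), (t, 25, c), (x, 10, b), (x, 10, p), (x, 10, t), (x, 10, u), (x, 10, y), (x, 16, b), (x, 16, p), (x, 16, t), (x, 16, u), (x, 16, y), (x, 20, b), (x, 20, p), (x, 20, t), (x, 20, u), (x, 20, y)}
(P ⨝ T) ⋈ S (natural join on G): {(t, 14, b, t, 31), (t, 14, b, v, 9), (t, 14, c, t, 31), (t, 14, c, v, 9), (t, 24, b, t, 31), (t, 24, b, v, 9), (t, 24, c, t, 31), (t, 24, c, v, 9), (t, 25, b, t, 31), (t, 25, b, v, 9), (t, 25, c, t, 31), (t, 25, c, v, 9), (x, 10, b, t, 20), (x, 10, b, t, 31), (x, 10, b, u, 38), (x, 10, b, w, 35), (x, 10, p, t, 20), (x, 10, p, t, 31), (x, 10, p, u, 38), (x, 10, p, w, 35), (x, 10, t, t, 20), (x, 10, t, t, 31), (x, 10, t, u, 38), (x, 10, t, w, 35), (x, 10, u, t, 20), (x, 10, u, t, 31), (x, 10, u, u, 38), (x, 10, u, w, 35), (x, 10, y, t, 20), (x, 10, y, t, 31), (x, 10, y, u, 38), (x, 10, y, w, 35), (x, 16, b, t, 20), (x, 16, b, t, 31), (x, 16, b, u, 38), (x, 16, b, w, 35), (x, 16, p, t, 20), (x, 16, p, t, 31), (x, 16, p, u, 38), (x, 16, p, w, 35), (x, 16, t, t, 20), (x, 16, t, t, 31), (x, 16, t, u, 38), (x, 16, t, w, 35), (x, 16, u, t, 20), (x, 16, u, t, 31), (x, 16, u, u, 38), (x, 16, u, w, 35), (x, 16, y, t, 20), (x, 16, y, t, 31), (x, 16, y, u, 38), (x, 16, y, w, 35), (x, 20, b, t, 20), (x, 20, b, t, 31), (x, 20, b, u, 38), (x, 20, b, w, 35), (x, 20, p, t, 20), (x, 20, p, t, 31), (x, 20, p, u, 38), (x, 20, p, w, 35), (x, 20, t, t, 20), (x, 20, t, t, 31), (x, 20, t, u, 38), (x, 20, t, w, 35), (x, 20, u, t, 20), (x, 20, u, t, 31), (x, 20, u, u, 38), (x, 20, u, w, 35), (x, 20, y, t, 20), (x, 20, y, t, 31), (x, 20, y, u, 38), (x, 20, y, w, 35)}
Selection E ≠ b: {(t, 14, c, t, 31), (t, 14, c, v, 9), (t, 24, c, t, 31), (t, 24, c, v, 9), (t, 25, c, t, 31), (t, 25, c, v, 9), (x, 10, p, t, 20), (x, 10, p, t, 31), (x, 10, p, u, 38), (x, 10, p, w, 35), (x, 10, t, t, 20), (x, 10, t, t, 31), (x, 10, t, u, 38), (x, 10, t, w, 35), (x, 10, u, t, 20), (x, 10, u, t, 31), (x, 10, u, u, 38), (x, 10, u, w, 35), (x, 10, y, t, 20), (x, 10, y, t, 31), (x, 10, y, u, 38), (x, 10, y, w, 35), (x, 16, p, t, 20), (x, 16, p, t, 31), (x, 16, p, u, 38), (x, 16, p, w, 35), (x, 16, t, t, 20), (x, 16, t, t, 31), (x, 16, t, u, 38), (x, 16, t, w, 35), (x, 16, u, t, 20), (x, 16, u, t, 31), (x, 16, u, u, 38), (x, 16, u, w, 35), (x, 16, y, t, 20), (x, 16, y, t, 31), (x, 16, y, u, 38), (x, 16, y, w, 35), (x, 20, p, t, 20), (x, 20, p, t, 31), (x, 20, p, u, 38), (x, 20, p, w, 35), (x, 20, t, t, 20), (x, 20, t, t, 31), (x, 20, t, u, 38), (x, 20, t, w, 35), (x, 20, u, t, 20), (x, 20, u, t, 31), (x, 20, u, u, 38), (x, 20, u, w, 35), (x, 20, y, t, 20), (x, 20, y, t, 31), (x, 20, y, u, 38), (x, 20, y, w, 35)}
π_{C, G} gives {(t, t), (t, x), (u, x), (v, t), (w, x)} (49 duplicate(s) eliminated).

{(t, t), (t, x), (u, x), (v, t), (w, x)}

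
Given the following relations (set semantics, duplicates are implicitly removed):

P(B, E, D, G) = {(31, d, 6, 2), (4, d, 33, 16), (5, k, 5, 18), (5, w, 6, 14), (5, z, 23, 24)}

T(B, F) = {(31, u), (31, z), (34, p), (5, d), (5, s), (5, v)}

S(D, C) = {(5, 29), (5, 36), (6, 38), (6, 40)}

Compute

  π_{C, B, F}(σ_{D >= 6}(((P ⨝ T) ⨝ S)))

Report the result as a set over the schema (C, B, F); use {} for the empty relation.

{(38, 31, u), (38, 31, z), (38, 5, d), (38, 5, s), (38, 5, v), (40, 31, u), (40, 31, z), (40, 5, d), (40, 5, s), (40, 5, v)}

P ⋈ T (natural join on B): {(31, d, 6, 2, u), (31, d, 6, 2, z), (5, k, 5, 18, d), (5, k, 5, 18, s), (5, k, 5, 18, v), (5, w, 6, 14, d), (5, w, 6, 14, s), (5, w, 6, 14, v), (5, z, 23, 24, d), (5, z, 23, 24, s), (5, z, 23, 24, v)}
(P ⨝ T) ⋈ S (natural join on D): {(31, d, 6, 2, u, 38), (31, d, 6, 2, u, 40), (31, d, 6, 2, z, 38), (31, d, 6, 2, z, 40), (5, k, 5, 18, d, 29), (5, k, 5, 18, d, 36), (5, k, 5, 18, s, 29), (5, k, 5, 18, s, 36), (5, k, 5, 18, v, 29), (5, k, 5, 18, v, 36), (5, w, 6, 14, d, 38), (5, w, 6, 14, d, 40), (5, w, 6, 14, s, 38), (5, w, 6, 14, s, 40), (5, w, 6, 14, v, 38), (5, w, 6, 14, v, 40)}
Apply σ_{D >= 6}; surviving tuples: {(31, d, 6, 2, u, 38), (31, d, 6, 2, u, 40), (31, d, 6, 2, z, 38), (31, d, 6, 2, z, 40), (5, w, 6, 14, d, 38), (5, w, 6, 14, d, 40), (5, w, 6, 14, s, 38), (5, w, 6, 14, s, 40), (5, w, 6, 14, v, 38), (5, w, 6, 14, v, 40)}
Keep only column(s) C, B, F: {(38, 31, u), (38, 31, z), (38, 5, d), (38, 5, s), (38, 5, v), (40, 31, u), (40, 31, z), (40, 5, d), (40, 5, s), (40, 5, v)}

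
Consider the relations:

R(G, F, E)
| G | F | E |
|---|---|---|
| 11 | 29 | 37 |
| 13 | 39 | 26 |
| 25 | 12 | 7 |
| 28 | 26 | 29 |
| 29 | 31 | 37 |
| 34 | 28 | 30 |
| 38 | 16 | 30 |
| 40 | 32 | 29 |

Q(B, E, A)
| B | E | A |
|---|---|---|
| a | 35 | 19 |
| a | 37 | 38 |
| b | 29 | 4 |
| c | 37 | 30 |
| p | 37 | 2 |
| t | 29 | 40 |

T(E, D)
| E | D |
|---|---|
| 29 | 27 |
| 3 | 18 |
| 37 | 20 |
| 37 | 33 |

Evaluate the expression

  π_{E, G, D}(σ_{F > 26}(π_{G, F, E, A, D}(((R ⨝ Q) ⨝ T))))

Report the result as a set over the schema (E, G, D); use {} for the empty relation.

Joining R and Q on E yields {(11, 29, 37, a, 38), (11, 29, 37, c, 30), (11, 29, 37, p, 2), (28, 26, 29, b, 4), (28, 26, 29, t, 40), (29, 31, 37, a, 38), (29, 31, 37, c, 30), (29, 31, 37, p, 2), (40, 32, 29, b, 4), (40, 32, 29, t, 40)}.
Joining (R ⨝ Q) and T on E yields {(11, 29, 37, a, 38, 20), (11, 29, 37, a, 38, 33), (11, 29, 37, c, 30, 20), (11, 29, 37, c, 30, 33), (11, 29, 37, p, 2, 20), (11, 29, 37, p, 2, 33), (28, 26, 29, b, 4, 27), (28, 26, 29, t, 40, 27), (29, 31, 37, a, 38, 20), (29, 31, 37, a, 38, 33), (29, 31, 37, c, 30, 20), (29, 31, 37, c, 30, 33), (29, 31, 37, p, 2, 20), (29, 31, 37, p, 2, 33), (40, 32, 29, b, 4, 27), (40, 32, 29, t, 40, 27)}.
Projecting to G, F, E, A, D: {(11, 29, 37, 2, 20), (11, 29, 37, 2, 33), (11, 29, 37, 30, 20), (11, 29, 37, 30, 33), (11, 29, 37, 38, 20), (11, 29, 37, 38, 33), (28, 26, 29, 4, 27), (28, 26, 29, 40, 27), (29, 31, 37, 2, 20), (29, 31, 37, 2, 33), (29, 31, 37, 30, 20), (29, 31, 37, 30, 33), (29, 31, 37, 38, 20), (29, 31, 37, 38, 33), (40, 32, 29, 4, 27), (40, 32, 29, 40, 27)}
Filtering on F > 26 leaves {(11, 29, 37, 2, 20), (11, 29, 37, 2, 33), (11, 29, 37, 30, 20), (11, 29, 37, 30, 33), (11, 29, 37, 38, 20), (11, 29, 37, 38, 33), (29, 31, 37, 2, 20), (29, 31, 37, 2, 33), (29, 31, 37, 30, 20), (29, 31, 37, 30, 33), (29, 31, 37, 38, 20), (29, 31, 37, 38, 33), (40, 32, 29, 4, 27), (40, 32, 29, 40, 27)}.
Projecting to E, G, D (9 duplicate(s) eliminated): {(29, 40, 27), (37, 11, 20), (37, 11, 33), (37, 29, 20), (37, 29, 33)}

{(29, 40, 27), (37, 11, 20), (37, 11, 33), (37, 29, 20), (37, 29, 33)}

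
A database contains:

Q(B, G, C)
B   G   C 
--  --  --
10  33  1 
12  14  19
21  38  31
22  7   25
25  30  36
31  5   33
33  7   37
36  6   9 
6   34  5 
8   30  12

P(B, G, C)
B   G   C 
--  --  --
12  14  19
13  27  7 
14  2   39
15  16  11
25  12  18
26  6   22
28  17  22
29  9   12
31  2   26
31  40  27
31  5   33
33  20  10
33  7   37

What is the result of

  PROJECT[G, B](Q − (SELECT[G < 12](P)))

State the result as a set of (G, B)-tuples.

{(14, 12), (30, 25), (30, 8), (33, 10), (34, 6), (38, 21), (6, 36), (7, 22)}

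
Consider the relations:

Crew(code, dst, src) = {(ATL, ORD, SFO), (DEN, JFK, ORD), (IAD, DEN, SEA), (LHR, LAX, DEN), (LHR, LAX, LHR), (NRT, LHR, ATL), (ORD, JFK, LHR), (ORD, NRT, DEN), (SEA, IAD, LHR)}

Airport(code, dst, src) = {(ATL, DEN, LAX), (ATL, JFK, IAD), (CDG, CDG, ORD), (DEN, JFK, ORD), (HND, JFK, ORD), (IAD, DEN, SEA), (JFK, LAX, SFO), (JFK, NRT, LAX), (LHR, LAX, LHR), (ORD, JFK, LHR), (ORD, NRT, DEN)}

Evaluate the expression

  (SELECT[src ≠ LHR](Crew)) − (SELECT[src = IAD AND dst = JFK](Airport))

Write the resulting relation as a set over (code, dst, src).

σ[src ≠ LHR]: keep tuples satisfying src ≠ LHR → {(ATL, ORD, SFO), (DEN, JFK, ORD), (IAD, DEN, SEA), (LHR, LAX, DEN), (NRT, LHR, ATL), (ORD, NRT, DEN)}
σ[src = IAD AND dst = JFK]: keep tuples satisfying src = IAD AND dst = JFK → {(ATL, JFK, IAD)}
Taking the difference: {(ATL, ORD, SFO), (DEN, JFK, ORD), (IAD, DEN, SEA), (LHR, LAX, DEN), (NRT, LHR, ATL), (ORD, NRT, DEN)}

{(ATL, ORD, SFO), (DEN, JFK, ORD), (IAD, DEN, SEA), (LHR, LAX, DEN), (NRT, LHR, ATL), (ORD, NRT, DEN)}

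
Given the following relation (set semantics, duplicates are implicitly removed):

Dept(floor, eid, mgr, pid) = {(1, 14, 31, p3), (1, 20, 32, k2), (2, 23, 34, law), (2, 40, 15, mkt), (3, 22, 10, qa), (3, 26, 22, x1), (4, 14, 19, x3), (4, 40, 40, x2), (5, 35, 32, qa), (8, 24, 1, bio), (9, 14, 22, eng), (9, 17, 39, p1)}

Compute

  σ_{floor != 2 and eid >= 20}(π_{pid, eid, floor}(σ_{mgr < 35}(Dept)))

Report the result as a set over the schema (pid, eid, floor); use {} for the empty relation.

{(bio, 24, 8), (k2, 20, 1), (qa, 22, 3), (qa, 35, 5), (x1, 26, 3)}

Selection mgr < 35: {(1, 14, 31, p3), (1, 20, 32, k2), (2, 23, 34, law), (2, 40, 15, mkt), (3, 22, 10, qa), (3, 26, 22, x1), (4, 14, 19, x3), (5, 35, 32, qa), (8, 24, 1, bio), (9, 14, 22, eng)}
π[pid, eid, floor]: project onto (pid, eid, floor) → {(bio, 24, 8), (eng, 14, 9), (k2, 20, 1), (law, 23, 2), (mkt, 40, 2), (p3, 14, 1), (qa, 22, 3), (qa, 35, 5), (x1, 26, 3), (x3, 14, 4)}
Selection floor != 2 and eid >= 20: {(bio, 24, 8), (k2, 20, 1), (qa, 22, 3), (qa, 35, 5), (x1, 26, 3)}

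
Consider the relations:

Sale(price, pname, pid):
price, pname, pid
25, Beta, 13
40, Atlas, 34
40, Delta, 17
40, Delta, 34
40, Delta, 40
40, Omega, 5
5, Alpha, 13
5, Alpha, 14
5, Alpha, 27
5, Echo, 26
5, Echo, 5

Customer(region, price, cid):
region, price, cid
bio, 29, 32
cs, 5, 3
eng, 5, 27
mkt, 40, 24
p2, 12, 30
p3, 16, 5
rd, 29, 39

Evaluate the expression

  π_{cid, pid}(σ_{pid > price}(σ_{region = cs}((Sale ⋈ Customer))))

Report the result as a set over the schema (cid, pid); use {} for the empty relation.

{(3, 13), (3, 14), (3, 26), (3, 27)}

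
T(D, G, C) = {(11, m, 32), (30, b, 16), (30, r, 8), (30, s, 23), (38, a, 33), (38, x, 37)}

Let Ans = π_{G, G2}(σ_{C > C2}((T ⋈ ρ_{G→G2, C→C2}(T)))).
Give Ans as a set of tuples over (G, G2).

{(b, r), (s, b), (s, r), (x, a)}

ρ[G→G2, C→C2]: schema becomes (D, G2, C2); tuples unchanged.
Joining T and ρ_{G→G2, C→C2}(T) on D yields {(11, m, 32, m, 32), (30, b, 16, b, 16), (30, b, 16, r, 8), (30, b, 16, s, 23), (30, r, 8, b, 16), (30, r, 8, r, 8), (30, r, 8, s, 23), (30, s, 23, b, 16), (30, s, 23, r, 8), (30, s, 23, s, 23), (38, a, 33, a, 33), (38, a, 33, x, 37), (38, x, 37, a, 33), (38, x, 37, x, 37)}.
σ[C > C2]: keep tuples satisfying C > C2 → {(30, b, 16, r, 8), (30, s, 23, b, 16), (30, s, 23, r, 8), (38, x, 37, a, 33)}
π_{G, G2} gives {(b, r), (s, b), (s, r), (x, a)}.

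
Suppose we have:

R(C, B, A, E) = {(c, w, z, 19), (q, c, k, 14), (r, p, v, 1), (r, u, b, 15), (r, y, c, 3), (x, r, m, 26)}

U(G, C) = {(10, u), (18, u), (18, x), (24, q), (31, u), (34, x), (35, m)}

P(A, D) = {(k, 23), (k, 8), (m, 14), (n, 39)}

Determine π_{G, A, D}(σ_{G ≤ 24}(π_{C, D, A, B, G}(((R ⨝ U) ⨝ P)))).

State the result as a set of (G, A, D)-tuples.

{(18, m, 14), (24, k, 23), (24, k, 8)}

Joining R and U on C yields {(q, c, k, 14, 24), (x, r, m, 26, 18), (x, r, m, 26, 34)}.
Joining (R ⨝ U) and P on A yields {(q, c, k, 14, 24, 23), (q, c, k, 14, 24, 8), (x, r, m, 26, 18, 14), (x, r, m, 26, 34, 14)}.
π[C, D, A, B, G]: project onto (C, D, A, B, G) → {(q, 23, k, c, 24), (q, 8, k, c, 24), (x, 14, m, r, 18), (x, 14, m, r, 34)}
σ[G ≤ 24]: keep tuples satisfying G ≤ 24 → {(q, 23, k, c, 24), (q, 8, k, c, 24), (x, 14, m, r, 18)}
π[G, A, D]: project onto (G, A, D) → {(18, m, 14), (24, k, 23), (24, k, 8)}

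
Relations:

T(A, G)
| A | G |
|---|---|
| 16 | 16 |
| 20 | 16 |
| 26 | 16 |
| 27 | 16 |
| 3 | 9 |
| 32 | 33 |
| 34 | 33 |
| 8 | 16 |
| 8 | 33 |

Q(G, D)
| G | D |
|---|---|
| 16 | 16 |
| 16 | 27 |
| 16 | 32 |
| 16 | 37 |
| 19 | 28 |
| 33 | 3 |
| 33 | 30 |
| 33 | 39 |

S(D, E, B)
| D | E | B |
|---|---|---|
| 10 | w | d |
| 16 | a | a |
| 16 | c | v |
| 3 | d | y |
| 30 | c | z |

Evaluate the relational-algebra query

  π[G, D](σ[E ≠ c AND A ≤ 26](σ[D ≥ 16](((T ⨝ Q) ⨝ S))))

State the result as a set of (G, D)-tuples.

{(16, 16)}

Natural join on G: {(16, 16, 16), (16, 16, 27), (16, 16, 32), (16, 16, 37), (20, 16, 16), (20, 16, 27), (20, 16, 32), (20, 16, 37), (26, 16, 16), (26, 16, 27), (26, 16, 32), (26, 16, 37), (27, 16, 16), (27, 16, 27), (27, 16, 32), (27, 16, 37), (32, 33, 3), (32, 33, 30), (32, 33, 39), (34, 33, 3), (34, 33, 30), (34, 33, 39), (8, 16, 16), (8, 16, 27), (8, 16, 32), (8, 16, 37), (8, 33, 3), (8, 33, 30), (8, 33, 39)}
Natural join on D: {(16, 16, 16, a, a), (16, 16, 16, c, v), (20, 16, 16, a, a), (20, 16, 16, c, v), (26, 16, 16, a, a), (26, 16, 16, c, v), (27, 16, 16, a, a), (27, 16, 16, c, v), (32, 33, 3, d, y), (32, 33, 30, c, z), (34, 33, 3, d, y), (34, 33, 30, c, z), (8, 16, 16, a, a), (8, 16, 16, c, v), (8, 33, 3, d, y), (8, 33, 30, c, z)}
Apply σ_{D ≥ 16}; surviving tuples: {(16, 16, 16, a, a), (16, 16, 16, c, v), (20, 16, 16, a, a), (20, 16, 16, c, v), (26, 16, 16, a, a), (26, 16, 16, c, v), (27, 16, 16, a, a), (27, 16, 16, c, v), (32, 33, 30, c, z), (34, 33, 30, c, z), (8, 16, 16, a, a), (8, 16, 16, c, v), (8, 33, 30, c, z)}
Apply σ_{E ≠ c AND A ≤ 26}; surviving tuples: {(16, 16, 16, a, a), (20, 16, 16, a, a), (26, 16, 16, a, a), (8, 16, 16, a, a)}
Projecting to G, D (3 duplicate(s) eliminated): {(16, 16)}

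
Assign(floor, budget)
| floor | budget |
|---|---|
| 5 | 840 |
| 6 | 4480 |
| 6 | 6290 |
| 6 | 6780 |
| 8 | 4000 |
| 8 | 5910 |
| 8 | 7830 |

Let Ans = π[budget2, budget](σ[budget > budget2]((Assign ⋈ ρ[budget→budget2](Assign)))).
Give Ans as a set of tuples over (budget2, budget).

ρ[budget→budget2]: schema becomes (floor, budget2); tuples unchanged.
Assign ⋈ ρ[budget→budget2](Assign) (natural join on floor): {(5, 840, 840), (6, 4480, 4480), (6, 4480, 6290), (6, 4480, 6780), (6, 6290, 4480), (6, 6290, 6290), (6, 6290, 6780), (6, 6780, 4480), (6, 6780, 6290), (6, 6780, 6780), (8, 4000, 4000), (8, 4000, 5910), (8, 4000, 7830), (8, 5910, 4000), (8, 5910, 5910), (8, 5910, 7830), (8, 7830, 4000), (8, 7830, 5910), (8, 7830, 7830)}
Filtering on budget > budget2 leaves {(6, 6290, 4480), (6, 6780, 4480), (6, 6780, 6290), (8, 5910, 4000), (8, 7830, 4000), (8, 7830, 5910)}.
π[budget2, budget]: project onto (budget2, budget) → {(4000, 5910), (4000, 7830), (4480, 6290), (4480, 6780), (5910, 7830), (6290, 6780)}

{(4000, 5910), (4000, 7830), (4480, 6290), (4480, 6780), (5910, 7830), (6290, 6780)}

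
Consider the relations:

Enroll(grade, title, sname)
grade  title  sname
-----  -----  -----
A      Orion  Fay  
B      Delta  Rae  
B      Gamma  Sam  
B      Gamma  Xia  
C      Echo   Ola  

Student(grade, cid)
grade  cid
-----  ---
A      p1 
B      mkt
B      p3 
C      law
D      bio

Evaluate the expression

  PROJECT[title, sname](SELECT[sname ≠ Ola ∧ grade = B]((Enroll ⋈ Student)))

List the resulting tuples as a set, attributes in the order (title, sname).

Natural join on grade: {(A, Orion, Fay, p1), (B, Delta, Rae, mkt), (B, Delta, Rae, p3), (B, Gamma, Sam, mkt), (B, Gamma, Sam, p3), (B, Gamma, Xia, mkt), (B, Gamma, Xia, p3), (C, Echo, Ola, law)}
Filtering on sname ≠ Ola ∧ grade = B leaves {(B, Delta, Rae, mkt), (B, Delta, Rae, p3), (B, Gamma, Sam, mkt), (B, Gamma, Sam, p3), (B, Gamma, Xia, mkt), (B, Gamma, Xia, p3)}.
π_{title, sname} gives {(Delta, Rae), (Gamma, Sam), (Gamma, Xia)} (3 duplicate(s) eliminated).

{(Delta, Rae), (Gamma, Sam), (Gamma, Xia)}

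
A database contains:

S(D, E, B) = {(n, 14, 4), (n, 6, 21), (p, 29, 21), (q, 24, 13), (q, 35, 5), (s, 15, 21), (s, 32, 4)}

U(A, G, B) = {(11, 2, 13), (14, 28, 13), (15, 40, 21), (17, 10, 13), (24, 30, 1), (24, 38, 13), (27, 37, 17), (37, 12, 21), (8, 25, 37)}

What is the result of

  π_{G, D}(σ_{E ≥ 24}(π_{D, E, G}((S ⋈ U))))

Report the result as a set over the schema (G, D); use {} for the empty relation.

{(10, q), (12, p), (2, q), (28, q), (38, q), (40, p)}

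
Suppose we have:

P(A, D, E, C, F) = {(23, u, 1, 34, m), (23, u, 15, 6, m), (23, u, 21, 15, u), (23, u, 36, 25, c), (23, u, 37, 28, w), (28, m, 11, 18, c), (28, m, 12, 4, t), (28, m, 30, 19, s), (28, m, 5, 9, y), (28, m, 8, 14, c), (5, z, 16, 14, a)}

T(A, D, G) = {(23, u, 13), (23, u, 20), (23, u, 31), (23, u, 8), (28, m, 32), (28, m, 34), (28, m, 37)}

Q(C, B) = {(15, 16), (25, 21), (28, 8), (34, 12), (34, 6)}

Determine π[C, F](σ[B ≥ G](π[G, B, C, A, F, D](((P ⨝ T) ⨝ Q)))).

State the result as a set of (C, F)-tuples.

Natural join on A, D: {(23, u, 1, 34, m, 13), (23, u, 1, 34, m, 20), (23, u, 1, 34, m, 31), (23, u, 1, 34, m, 8), (23, u, 15, 6, m, 13), (23, u, 15, 6, m, 20), (23, u, 15, 6, m, 31), (23, u, 15, 6, m, 8), (23, u, 21, 15, u, 13), (23, u, 21, 15, u, 20), (23, u, 21, 15, u, 31), (23, u, 21, 15, u, 8), (23, u, 36, 25, c, 13), (23, u, 36, 25, c, 20), (23, u, 36, 25, c, 31), (23, u, 36, 25, c, 8), (23, u, 37, 28, w, 13), (23, u, 37, 28, w, 20), (23, u, 37, 28, w, 31), (23, u, 37, 28, w, 8), (28, m, 11, 18, c, 32), (28, m, 11, 18, c, 34), (28, m, 11, 18, c, 37), (28, m, 12, 4, t, 32), (28, m, 12, 4, t, 34), (28, m, 12, 4, t, 37), (28, m, 30, 19, s, 32), (28, m, 30, 19, s, 34), (28, m, 30, 19, s, 37), (28, m, 5, 9, y, 32), (28, m, 5, 9, y, 34), (28, m, 5, 9, y, 37), (28, m, 8, 14, c, 32), (28, m, 8, 14, c, 34), (28, m, 8, 14, c, 37)}
Natural join on C: {(23, u, 1, 34, m, 13, 12), (23, u, 1, 34, m, 13, 6), (23, u, 1, 34, m, 20, 12), (23, u, 1, 34, m, 20, 6), (23, u, 1, 34, m, 31, 12), (23, u, 1, 34, m, 31, 6), (23, u, 1, 34, m, 8, 12), (23, u, 1, 34, m, 8, 6), (23, u, 21, 15, u, 13, 16), (23, u, 21, 15, u, 20, 16), (23, u, 21, 15, u, 31, 16), (23, u, 21, 15, u, 8, 16), (23, u, 36, 25, c, 13, 21), (23, u, 36, 25, c, 20, 21), (23, u, 36, 25, c, 31, 21), (23, u, 36, 25, c, 8, 21), (23, u, 37, 28, w, 13, 8), (23, u, 37, 28, w, 20, 8), (23, u, 37, 28, w, 31, 8), (23, u, 37, 28, w, 8, 8)}
Keep only column(s) G, B, C, A, F, D: {(13, 12, 34, 23, m, u), (13, 16, 15, 23, u, u), (13, 21, 25, 23, c, u), (13, 6, 34, 23, m, u), (13, 8, 28, 23, w, u), (20, 12, 34, 23, m, u), (20, 16, 15, 23, u, u), (20, 21, 25, 23, c, u), (20, 6, 34, 23, m, u), (20, 8, 28, 23, w, u), (31, 12, 34, 23, m, u), (31, 16, 15, 23, u, u), (31, 21, 25, 23, c, u), (31, 6, 34, 23, m, u), (31, 8, 28, 23, w, u), (8, 12, 34, 23, m, u), (8, 16, 15, 23, u, u), (8, 21, 25, 23, c, u), (8, 6, 34, 23, m, u), (8, 8, 28, 23, w, u)}
Apply σ_{B ≥ G}; surviving tuples: {(13, 16, 15, 23, u, u), (13, 21, 25, 23, c, u), (20, 21, 25, 23, c, u), (8, 12, 34, 23, m, u), (8, 16, 15, 23, u, u), (8, 21, 25, 23, c, u), (8, 8, 28, 23, w, u)}
Keep only column(s) C, F (3 duplicate(s) eliminated): {(15, u), (25, c), (28, w), (34, m)}

{(15, u), (25, c), (28, w), (34, m)}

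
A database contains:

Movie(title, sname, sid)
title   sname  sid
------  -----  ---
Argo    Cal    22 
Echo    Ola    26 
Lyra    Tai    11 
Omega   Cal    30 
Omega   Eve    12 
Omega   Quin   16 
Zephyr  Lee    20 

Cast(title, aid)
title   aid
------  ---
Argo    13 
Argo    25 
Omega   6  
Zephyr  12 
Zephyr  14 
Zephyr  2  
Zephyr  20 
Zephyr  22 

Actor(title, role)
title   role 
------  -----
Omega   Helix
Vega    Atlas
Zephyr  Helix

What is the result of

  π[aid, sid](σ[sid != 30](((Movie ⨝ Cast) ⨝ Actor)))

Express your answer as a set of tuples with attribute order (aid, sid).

Natural join on title: {(Argo, Cal, 22, 13), (Argo, Cal, 22, 25), (Omega, Cal, 30, 6), (Omega, Eve, 12, 6), (Omega, Quin, 16, 6), (Zephyr, Lee, 20, 12), (Zephyr, Lee, 20, 14), (Zephyr, Lee, 20, 2), (Zephyr, Lee, 20, 20), (Zephyr, Lee, 20, 22)}
Natural join on title: {(Omega, Cal, 30, 6, Helix), (Omega, Eve, 12, 6, Helix), (Omega, Quin, 16, 6, Helix), (Zephyr, Lee, 20, 12, Helix), (Zephyr, Lee, 20, 14, Helix), (Zephyr, Lee, 20, 2, Helix), (Zephyr, Lee, 20, 20, Helix), (Zephyr, Lee, 20, 22, Helix)}
Selection sid != 30: {(Omega, Eve, 12, 6, Helix), (Omega, Quin, 16, 6, Helix), (Zephyr, Lee, 20, 12, Helix), (Zephyr, Lee, 20, 14, Helix), (Zephyr, Lee, 20, 2, Helix), (Zephyr, Lee, 20, 20, Helix), (Zephyr, Lee, 20, 22, Helix)}
π_{aid, sid} gives {(12, 20), (14, 20), (2, 20), (20, 20), (22, 20), (6, 12), (6, 16)}.

{(12, 20), (14, 20), (2, 20), (20, 20), (22, 20), (6, 12), (6, 16)}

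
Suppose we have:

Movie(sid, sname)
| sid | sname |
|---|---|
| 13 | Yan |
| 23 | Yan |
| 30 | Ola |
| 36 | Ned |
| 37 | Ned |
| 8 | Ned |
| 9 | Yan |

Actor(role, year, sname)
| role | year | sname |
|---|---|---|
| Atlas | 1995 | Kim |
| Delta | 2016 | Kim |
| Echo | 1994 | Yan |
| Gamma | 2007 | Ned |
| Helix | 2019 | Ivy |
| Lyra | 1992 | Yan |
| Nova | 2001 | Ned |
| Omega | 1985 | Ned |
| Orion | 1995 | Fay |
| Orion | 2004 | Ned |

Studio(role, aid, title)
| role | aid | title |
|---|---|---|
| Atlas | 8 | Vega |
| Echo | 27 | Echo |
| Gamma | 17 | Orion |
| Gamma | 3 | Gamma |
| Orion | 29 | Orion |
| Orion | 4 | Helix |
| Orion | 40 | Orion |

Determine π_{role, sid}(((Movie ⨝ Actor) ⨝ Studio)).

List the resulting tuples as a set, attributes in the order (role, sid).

Movie ⋈ Actor (natural join on sname): {(13, Yan, Echo, 1994), (13, Yan, Lyra, 1992), (23, Yan, Echo, 1994), (23, Yan, Lyra, 1992), (36, Ned, Gamma, 2007), (36, Ned, Nova, 2001), (36, Ned, Omega, 1985), (36, Ned, Orion, 2004), (37, Ned, Gamma, 2007), (37, Ned, Nova, 2001), (37, Ned, Omega, 1985), (37, Ned, Orion, 2004), (8, Ned, Gamma, 2007), (8, Ned, Nova, 2001), (8, Ned, Omega, 1985), (8, Ned, Orion, 2004), (9, Yan, Echo, 1994), (9, Yan, Lyra, 1992)}
(Movie ⨝ Actor) ⋈ Studio (natural join on role): {(13, Yan, Echo, 1994, 27, Echo), (23, Yan, Echo, 1994, 27, Echo), (36, Ned, Gamma, 2007, 17, Orion), (36, Ned, Gamma, 2007, 3, Gamma), (36, Ned, Orion, 2004, 29, Orion), (36, Ned, Orion, 2004, 4, Helix), (36, Ned, Orion, 2004, 40, Orion), (37, Ned, Gamma, 2007, 17, Orion), (37, Ned, Gamma, 2007, 3, Gamma), (37, Ned, Orion, 2004, 29, Orion), (37, Ned, Orion, 2004, 4, Helix), (37, Ned, Orion, 2004, 40, Orion), (8, Ned, Gamma, 2007, 17, Orion), (8, Ned, Gamma, 2007, 3, Gamma), (8, Ned, Orion, 2004, 29, Orion), (8, Ned, Orion, 2004, 4, Helix), (8, Ned, Orion, 2004, 40, Orion), (9, Yan, Echo, 1994, 27, Echo)}
π_{role, sid} gives {(Echo, 13), (Echo, 23), (Echo, 9), (Gamma, 36), (Gamma, 37), (Gamma, 8), (Orion, 36), (Orion, 37), (Orion, 8)} (9 duplicate(s) eliminated).

{(Echo, 13), (Echo, 23), (Echo, 9), (Gamma, 36), (Gamma, 37), (Gamma, 8), (Orion, 36), (Orion, 37), (Orion, 8)}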